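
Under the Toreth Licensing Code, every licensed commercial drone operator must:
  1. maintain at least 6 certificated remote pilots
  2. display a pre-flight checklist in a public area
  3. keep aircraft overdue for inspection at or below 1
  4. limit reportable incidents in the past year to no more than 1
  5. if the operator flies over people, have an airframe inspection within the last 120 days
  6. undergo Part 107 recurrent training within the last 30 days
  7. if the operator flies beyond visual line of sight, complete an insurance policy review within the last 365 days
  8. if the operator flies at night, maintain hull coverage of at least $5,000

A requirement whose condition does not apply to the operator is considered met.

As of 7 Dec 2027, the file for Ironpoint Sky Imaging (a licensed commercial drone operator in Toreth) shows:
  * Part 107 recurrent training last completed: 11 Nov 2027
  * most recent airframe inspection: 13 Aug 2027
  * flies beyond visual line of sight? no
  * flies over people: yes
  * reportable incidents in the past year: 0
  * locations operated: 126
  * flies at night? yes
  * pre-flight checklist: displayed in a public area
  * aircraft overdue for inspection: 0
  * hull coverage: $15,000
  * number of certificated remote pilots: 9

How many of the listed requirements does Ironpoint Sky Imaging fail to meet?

0

1. certificated remote pilots 9 ≥ 6 → met
2. pre-flight checklist present → met
3. aircraft overdue for inspection 0 ≤ 1 → met
4. reportable incidents in the past year 0 ≤ 1 → met
5. condition 'flies over people' holds; airframe inspection 116 days ago vs limit 120 → met
6. Part 107 recurrent training 26 days ago vs limit 30 → met
7. condition 'flies beyond visual line of sight' does not hold → requirement n/a → met
8. condition 'flies at night' holds; hull coverage $15,000 ≥ $5,000 → met
Not met: 0 of 8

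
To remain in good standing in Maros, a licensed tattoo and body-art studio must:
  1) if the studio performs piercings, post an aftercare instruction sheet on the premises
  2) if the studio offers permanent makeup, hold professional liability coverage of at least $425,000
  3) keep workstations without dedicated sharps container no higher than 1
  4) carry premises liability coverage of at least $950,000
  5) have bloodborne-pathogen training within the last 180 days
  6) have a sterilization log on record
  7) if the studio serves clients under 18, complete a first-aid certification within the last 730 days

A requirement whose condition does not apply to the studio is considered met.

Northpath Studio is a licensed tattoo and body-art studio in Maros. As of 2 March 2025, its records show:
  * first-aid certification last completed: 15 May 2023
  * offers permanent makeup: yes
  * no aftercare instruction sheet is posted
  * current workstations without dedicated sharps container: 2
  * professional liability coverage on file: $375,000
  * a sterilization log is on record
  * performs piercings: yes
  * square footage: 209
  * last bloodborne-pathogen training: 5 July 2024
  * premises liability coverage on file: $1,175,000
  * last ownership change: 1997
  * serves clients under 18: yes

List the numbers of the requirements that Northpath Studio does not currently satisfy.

1, 2, 3, 5

1. condition 'performs piercings' holds; aftercare instruction sheet absent → not met
2. condition 'offers permanent makeup' holds; professional liability coverage $375,000 < $425,000 → not met
3. workstations without dedicated sharps container 2 > 1 → not met
4. premises liability coverage $1,175,000 ≥ $950,000 → met
5. bloodborne-pathogen training 240 days ago vs limit 180 → not met
6. sterilization log present → met
7. condition 'serves clients under 18' holds; first-aid certification 657 days ago vs limit 730 → met
Not met: 1, 2, 3, 5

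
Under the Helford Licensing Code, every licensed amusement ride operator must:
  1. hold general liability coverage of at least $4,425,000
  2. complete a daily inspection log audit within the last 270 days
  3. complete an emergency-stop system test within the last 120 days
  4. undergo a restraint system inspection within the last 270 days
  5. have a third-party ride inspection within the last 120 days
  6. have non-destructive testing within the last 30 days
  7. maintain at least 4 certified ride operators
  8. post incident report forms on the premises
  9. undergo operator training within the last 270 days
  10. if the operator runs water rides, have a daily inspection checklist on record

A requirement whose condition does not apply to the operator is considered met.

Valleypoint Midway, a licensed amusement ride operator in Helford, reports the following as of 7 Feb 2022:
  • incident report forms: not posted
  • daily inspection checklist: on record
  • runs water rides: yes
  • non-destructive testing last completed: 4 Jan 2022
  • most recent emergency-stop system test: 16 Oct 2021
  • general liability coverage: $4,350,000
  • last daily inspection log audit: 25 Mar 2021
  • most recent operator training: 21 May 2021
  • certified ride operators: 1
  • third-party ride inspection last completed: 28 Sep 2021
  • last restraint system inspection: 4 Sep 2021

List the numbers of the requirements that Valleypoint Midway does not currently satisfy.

1. general liability coverage $4,350,000 < $4,425,000 → not met
2. daily inspection log audit 319 days ago vs limit 270 → not met
3. emergency-stop system test 114 days ago vs limit 120 → met
4. restraint system inspection 156 days ago vs limit 270 → met
5. third-party ride inspection 132 days ago vs limit 120 → not met
6. non-destructive testing 34 days ago vs limit 30 → not met
7. certified ride operators 1 < 4 → not met
8. incident report forms absent → not met
9. operator training 262 days ago vs limit 270 → met
10. condition 'runs water rides' holds; daily inspection checklist present → met
Not met: 1, 2, 5, 6, 7, 8

1, 2, 5, 6, 7, 8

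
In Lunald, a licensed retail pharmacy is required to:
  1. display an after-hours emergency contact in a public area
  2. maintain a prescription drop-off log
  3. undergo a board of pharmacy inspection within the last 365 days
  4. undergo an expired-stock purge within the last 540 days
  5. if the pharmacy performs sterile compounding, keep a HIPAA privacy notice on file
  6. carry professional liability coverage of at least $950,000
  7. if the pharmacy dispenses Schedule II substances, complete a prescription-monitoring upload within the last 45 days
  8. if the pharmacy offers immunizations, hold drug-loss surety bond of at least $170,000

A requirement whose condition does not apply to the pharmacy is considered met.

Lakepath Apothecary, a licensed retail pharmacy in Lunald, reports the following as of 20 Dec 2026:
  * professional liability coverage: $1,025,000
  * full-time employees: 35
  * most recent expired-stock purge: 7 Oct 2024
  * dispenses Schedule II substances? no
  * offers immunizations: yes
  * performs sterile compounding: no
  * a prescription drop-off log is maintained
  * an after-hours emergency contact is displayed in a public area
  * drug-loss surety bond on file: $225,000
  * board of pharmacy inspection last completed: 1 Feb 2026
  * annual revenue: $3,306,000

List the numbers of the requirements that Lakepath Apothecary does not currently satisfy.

4

1. after-hours emergency contact present → met
2. prescription drop-off log present → met
3. board of pharmacy inspection 322 days ago vs limit 365 → met
4. expired-stock purge 804 days ago vs limit 540 → not met
5. condition 'performs sterile compounding' does not hold → requirement n/a → met
6. professional liability coverage $1,025,000 ≥ $950,000 → met
7. condition 'dispenses Schedule II substances' does not hold → requirement n/a → met
8. condition 'offers immunizations' holds; drug-loss surety bond $225,000 ≥ $170,000 → met
Not met: 4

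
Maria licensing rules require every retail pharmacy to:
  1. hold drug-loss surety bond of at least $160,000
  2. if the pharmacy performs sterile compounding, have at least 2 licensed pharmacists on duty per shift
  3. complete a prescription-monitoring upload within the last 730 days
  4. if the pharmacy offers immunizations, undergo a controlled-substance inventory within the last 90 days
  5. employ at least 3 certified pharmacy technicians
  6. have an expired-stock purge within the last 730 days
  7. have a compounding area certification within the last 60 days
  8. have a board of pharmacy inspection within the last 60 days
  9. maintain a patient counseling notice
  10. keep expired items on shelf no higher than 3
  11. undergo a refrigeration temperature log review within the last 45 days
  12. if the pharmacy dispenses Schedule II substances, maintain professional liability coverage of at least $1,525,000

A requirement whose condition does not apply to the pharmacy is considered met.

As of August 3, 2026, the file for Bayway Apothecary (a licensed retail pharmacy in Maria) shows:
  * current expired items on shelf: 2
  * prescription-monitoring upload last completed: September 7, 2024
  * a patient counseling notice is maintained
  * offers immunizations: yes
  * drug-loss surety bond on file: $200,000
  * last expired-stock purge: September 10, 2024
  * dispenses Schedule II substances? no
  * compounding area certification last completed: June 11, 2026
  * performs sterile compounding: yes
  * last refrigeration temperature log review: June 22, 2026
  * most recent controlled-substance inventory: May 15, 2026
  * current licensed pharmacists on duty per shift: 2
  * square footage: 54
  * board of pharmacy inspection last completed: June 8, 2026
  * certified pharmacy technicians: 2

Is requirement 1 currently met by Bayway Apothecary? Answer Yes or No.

1. drug-loss surety bond $200,000 ≥ $160,000 → met

Yes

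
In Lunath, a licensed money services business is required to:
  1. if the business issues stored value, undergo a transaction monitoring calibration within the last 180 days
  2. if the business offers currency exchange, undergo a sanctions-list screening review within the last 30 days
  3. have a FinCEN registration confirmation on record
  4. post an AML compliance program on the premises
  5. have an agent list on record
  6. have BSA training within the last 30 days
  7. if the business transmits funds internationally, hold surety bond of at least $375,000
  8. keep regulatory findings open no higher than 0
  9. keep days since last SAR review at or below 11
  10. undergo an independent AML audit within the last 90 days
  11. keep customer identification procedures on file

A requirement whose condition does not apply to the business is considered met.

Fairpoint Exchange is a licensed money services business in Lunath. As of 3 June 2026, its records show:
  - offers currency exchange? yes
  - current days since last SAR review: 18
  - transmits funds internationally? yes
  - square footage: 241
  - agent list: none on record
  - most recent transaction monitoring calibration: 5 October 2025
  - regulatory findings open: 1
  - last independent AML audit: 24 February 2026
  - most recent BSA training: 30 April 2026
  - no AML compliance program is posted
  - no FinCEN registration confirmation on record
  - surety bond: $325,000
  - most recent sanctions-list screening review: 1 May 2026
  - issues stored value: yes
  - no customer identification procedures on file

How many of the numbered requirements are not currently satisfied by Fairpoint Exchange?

11

1. condition 'issues stored value' holds; transaction monitoring calibration 241 days ago vs limit 180 → not met
2. condition 'offers currency exchange' holds; sanctions-list screening review 33 days ago vs limit 30 → not met
3. FinCEN registration confirmation absent → not met
4. AML compliance program absent → not met
5. agent list absent → not met
6. BSA training 34 days ago vs limit 30 → not met
7. condition 'transmits funds internationally' holds; surety bond $325,000 < $375,000 → not met
8. regulatory findings open 1 > 0 → not met
9. days since last SAR review 18 > 11 → not met
10. independent AML audit 99 days ago vs limit 90 → not met
11. customer identification procedures absent → not met
Not met: 11 of 11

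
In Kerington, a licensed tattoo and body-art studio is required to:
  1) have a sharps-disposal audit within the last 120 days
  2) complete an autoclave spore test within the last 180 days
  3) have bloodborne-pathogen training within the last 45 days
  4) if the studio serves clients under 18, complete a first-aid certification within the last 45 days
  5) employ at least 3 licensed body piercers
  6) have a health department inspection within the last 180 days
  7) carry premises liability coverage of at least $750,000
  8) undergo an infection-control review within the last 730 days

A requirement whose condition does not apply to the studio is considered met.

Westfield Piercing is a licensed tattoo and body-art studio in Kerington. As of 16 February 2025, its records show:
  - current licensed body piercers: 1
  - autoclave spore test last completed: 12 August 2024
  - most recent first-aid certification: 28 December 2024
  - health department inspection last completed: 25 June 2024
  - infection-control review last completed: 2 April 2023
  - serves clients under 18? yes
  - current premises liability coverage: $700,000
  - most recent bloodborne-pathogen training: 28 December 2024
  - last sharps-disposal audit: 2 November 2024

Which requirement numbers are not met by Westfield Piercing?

2, 3, 4, 5, 6, 7

1. sharps-disposal audit 106 days ago vs limit 120 → met
2. autoclave spore test 188 days ago vs limit 180 → not met
3. bloodborne-pathogen training 50 days ago vs limit 45 → not met
4. condition 'serves clients under 18' holds; first-aid certification 50 days ago vs limit 45 → not met
5. licensed body piercers 1 < 3 → not met
6. health department inspection 236 days ago vs limit 180 → not met
7. premises liability coverage $700,000 < $750,000 → not met
8. infection-control review 686 days ago vs limit 730 → met
Not met: 2, 3, 4, 5, 6, 7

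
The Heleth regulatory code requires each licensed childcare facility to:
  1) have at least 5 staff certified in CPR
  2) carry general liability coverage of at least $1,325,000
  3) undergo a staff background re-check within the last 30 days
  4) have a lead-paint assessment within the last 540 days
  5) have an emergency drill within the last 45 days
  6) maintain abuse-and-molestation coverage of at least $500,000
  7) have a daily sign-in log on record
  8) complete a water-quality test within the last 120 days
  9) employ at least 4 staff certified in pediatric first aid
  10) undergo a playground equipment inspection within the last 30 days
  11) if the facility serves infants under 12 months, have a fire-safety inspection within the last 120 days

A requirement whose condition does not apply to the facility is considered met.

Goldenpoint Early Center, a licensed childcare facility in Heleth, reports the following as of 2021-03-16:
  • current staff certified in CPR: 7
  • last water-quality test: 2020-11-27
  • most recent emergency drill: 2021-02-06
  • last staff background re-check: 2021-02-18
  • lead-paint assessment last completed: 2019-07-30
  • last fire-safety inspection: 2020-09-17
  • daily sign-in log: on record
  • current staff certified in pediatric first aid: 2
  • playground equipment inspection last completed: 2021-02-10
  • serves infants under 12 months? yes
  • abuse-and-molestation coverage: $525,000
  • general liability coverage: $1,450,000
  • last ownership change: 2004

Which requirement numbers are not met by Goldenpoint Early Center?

1. staff certified in CPR 7 ≥ 5 → met
2. general liability coverage $1,450,000 ≥ $1,325,000 → met
3. staff background re-check 26 days ago vs limit 30 → met
4. lead-paint assessment 595 days ago vs limit 540 → not met
5. emergency drill 38 days ago vs limit 45 → met
6. abuse-and-molestation coverage $525,000 ≥ $500,000 → met
7. daily sign-in log present → met
8. water-quality test 109 days ago vs limit 120 → met
9. staff certified in pediatric first aid 2 < 4 → not met
10. playground equipment inspection 34 days ago vs limit 30 → not met
11. condition 'serves infants under 12 months' holds; fire-safety inspection 180 days ago vs limit 120 → not met
Not met: 4, 9, 10, 11

4, 9, 10, 11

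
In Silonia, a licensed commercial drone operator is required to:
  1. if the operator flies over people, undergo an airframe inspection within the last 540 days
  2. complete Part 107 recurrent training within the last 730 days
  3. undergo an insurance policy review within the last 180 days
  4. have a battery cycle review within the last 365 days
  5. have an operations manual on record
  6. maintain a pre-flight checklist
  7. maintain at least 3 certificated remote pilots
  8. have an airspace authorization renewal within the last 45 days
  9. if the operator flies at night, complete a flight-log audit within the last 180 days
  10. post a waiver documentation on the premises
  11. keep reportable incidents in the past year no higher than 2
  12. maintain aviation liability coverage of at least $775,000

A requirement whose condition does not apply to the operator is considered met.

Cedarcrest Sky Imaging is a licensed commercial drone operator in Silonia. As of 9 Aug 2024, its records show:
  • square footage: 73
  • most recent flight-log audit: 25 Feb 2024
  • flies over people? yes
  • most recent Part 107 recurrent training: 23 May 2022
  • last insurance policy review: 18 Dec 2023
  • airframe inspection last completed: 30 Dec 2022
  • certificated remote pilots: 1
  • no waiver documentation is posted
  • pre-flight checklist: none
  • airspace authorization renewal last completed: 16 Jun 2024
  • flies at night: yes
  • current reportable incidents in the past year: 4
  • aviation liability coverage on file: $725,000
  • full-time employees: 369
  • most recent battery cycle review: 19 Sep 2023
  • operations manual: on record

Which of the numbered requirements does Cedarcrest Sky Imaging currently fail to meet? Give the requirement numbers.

1. condition 'flies over people' holds; airframe inspection 588 days ago vs limit 540 → not met
2. Part 107 recurrent training 809 days ago vs limit 730 → not met
3. insurance policy review 235 days ago vs limit 180 → not met
4. battery cycle review 325 days ago vs limit 365 → met
5. operations manual present → met
6. pre-flight checklist absent → not met
7. certificated remote pilots 1 < 3 → not met
8. airspace authorization renewal 54 days ago vs limit 45 → not met
9. condition 'flies at night' holds; flight-log audit 166 days ago vs limit 180 → met
10. waiver documentation absent → not met
11. reportable incidents in the past year 4 > 2 → not met
12. aviation liability coverage $725,000 < $775,000 → not met
Not met: 1, 2, 3, 6, 7, 8, 10, 11, 12

1, 2, 3, 6, 7, 8, 10, 11, 12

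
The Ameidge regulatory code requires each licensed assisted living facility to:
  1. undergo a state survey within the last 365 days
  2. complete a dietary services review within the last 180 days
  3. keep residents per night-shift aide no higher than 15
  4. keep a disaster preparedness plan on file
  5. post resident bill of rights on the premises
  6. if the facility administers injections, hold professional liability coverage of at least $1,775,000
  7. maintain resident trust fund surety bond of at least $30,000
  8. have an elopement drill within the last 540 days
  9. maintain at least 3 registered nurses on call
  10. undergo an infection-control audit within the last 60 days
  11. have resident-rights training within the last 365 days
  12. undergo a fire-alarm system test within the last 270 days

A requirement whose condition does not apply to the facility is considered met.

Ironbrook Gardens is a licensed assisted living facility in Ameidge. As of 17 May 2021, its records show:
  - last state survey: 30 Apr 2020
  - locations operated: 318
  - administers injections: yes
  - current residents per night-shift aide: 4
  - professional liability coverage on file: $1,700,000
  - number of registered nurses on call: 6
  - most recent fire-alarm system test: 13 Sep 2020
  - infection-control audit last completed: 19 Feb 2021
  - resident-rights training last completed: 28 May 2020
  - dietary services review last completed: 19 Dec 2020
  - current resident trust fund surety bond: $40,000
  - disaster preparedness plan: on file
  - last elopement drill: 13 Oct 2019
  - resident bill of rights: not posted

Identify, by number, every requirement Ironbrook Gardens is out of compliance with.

1. state survey 382 days ago vs limit 365 → not met
2. dietary services review 149 days ago vs limit 180 → met
3. residents per night-shift aide 4 ≤ 15 → met
4. disaster preparedness plan present → met
5. resident bill of rights absent → not met
6. condition 'administers injections' holds; professional liability coverage $1,700,000 < $1,775,000 → not met
7. resident trust fund surety bond $40,000 ≥ $30,000 → met
8. elopement drill 582 days ago vs limit 540 → not met
9. registered nurses on call 6 ≥ 3 → met
10. infection-control audit 87 days ago vs limit 60 → not met
11. resident-rights training 354 days ago vs limit 365 → met
12. fire-alarm system test 246 days ago vs limit 270 → met
Not met: 1, 5, 6, 8, 10

1, 5, 6, 8, 10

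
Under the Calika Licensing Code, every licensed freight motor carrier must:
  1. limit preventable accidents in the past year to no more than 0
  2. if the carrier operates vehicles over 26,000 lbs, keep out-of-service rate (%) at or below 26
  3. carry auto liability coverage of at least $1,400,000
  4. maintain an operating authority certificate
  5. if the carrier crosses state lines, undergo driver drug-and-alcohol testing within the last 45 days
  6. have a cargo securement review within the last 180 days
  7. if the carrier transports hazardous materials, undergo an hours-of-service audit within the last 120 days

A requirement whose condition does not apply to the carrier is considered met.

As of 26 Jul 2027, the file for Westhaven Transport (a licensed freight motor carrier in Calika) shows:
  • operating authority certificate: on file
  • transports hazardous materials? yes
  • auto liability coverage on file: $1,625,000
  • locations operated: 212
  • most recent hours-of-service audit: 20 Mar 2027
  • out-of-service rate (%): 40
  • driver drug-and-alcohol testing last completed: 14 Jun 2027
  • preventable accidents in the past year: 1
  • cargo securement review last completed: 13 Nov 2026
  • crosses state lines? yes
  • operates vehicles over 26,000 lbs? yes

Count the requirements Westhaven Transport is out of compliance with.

4

1. preventable accidents in the past year 1 > 0 → not met
2. condition 'operates vehicles over 26,000 lbs' holds; out-of-service rate (%) 40 > 26 → not met
3. auto liability coverage $1,625,000 ≥ $1,400,000 → met
4. operating authority certificate present → met
5. condition 'crosses state lines' holds; driver drug-and-alcohol testing 42 days ago vs limit 45 → met
6. cargo securement review 255 days ago vs limit 180 → not met
7. condition 'transports hazardous materials' holds; hours-of-service audit 128 days ago vs limit 120 → not met
Not met: 4 of 7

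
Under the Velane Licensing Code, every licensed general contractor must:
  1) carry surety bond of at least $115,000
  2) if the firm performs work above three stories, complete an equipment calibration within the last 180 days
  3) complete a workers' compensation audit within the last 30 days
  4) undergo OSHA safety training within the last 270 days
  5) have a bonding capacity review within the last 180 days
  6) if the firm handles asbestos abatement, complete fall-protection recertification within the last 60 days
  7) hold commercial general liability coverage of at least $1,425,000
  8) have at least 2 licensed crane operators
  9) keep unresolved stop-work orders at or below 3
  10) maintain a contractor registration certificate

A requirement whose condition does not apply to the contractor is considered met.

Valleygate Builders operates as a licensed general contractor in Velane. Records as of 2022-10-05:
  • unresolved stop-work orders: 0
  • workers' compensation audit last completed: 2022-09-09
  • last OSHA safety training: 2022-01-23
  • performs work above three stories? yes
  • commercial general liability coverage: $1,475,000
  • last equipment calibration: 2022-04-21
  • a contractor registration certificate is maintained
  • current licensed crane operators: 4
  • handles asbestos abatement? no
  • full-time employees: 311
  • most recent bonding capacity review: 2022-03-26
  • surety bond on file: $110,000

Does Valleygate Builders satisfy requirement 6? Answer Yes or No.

6. condition 'handles asbestos abatement' does not hold → requirement n/a → met

Yes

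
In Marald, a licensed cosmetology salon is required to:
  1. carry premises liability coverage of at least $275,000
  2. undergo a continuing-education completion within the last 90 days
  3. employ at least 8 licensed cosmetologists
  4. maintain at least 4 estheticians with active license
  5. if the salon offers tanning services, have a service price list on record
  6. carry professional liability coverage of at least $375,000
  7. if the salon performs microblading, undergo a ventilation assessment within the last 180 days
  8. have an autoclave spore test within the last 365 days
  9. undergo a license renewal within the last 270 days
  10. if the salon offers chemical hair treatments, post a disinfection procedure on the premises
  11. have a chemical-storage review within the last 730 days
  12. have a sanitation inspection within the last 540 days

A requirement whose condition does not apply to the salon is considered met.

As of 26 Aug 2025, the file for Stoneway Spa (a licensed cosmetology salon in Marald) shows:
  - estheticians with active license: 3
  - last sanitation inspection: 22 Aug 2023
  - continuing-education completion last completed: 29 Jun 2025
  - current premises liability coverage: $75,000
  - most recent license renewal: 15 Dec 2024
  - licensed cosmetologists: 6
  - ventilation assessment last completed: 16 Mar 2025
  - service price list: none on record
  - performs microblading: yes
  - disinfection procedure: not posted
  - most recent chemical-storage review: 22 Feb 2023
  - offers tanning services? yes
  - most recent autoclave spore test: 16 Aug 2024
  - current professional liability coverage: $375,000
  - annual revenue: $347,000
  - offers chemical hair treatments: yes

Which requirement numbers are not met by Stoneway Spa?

1, 3, 4, 5, 8, 10, 11, 12

1. premises liability coverage $75,000 < $275,000 → not met
2. continuing-education completion 58 days ago vs limit 90 → met
3. licensed cosmetologists 6 < 8 → not met
4. estheticians with active license 3 < 4 → not met
5. condition 'offers tanning services' holds; service price list absent → not met
6. professional liability coverage $375,000 ≥ $375,000 → met
7. condition 'performs microblading' holds; ventilation assessment 163 days ago vs limit 180 → met
8. autoclave spore test 375 days ago vs limit 365 → not met
9. license renewal 254 days ago vs limit 270 → met
10. condition 'offers chemical hair treatments' holds; disinfection procedure absent → not met
11. chemical-storage review 916 days ago vs limit 730 → not met
12. sanitation inspection 735 days ago vs limit 540 → not met
Not met: 1, 3, 4, 5, 8, 10, 11, 12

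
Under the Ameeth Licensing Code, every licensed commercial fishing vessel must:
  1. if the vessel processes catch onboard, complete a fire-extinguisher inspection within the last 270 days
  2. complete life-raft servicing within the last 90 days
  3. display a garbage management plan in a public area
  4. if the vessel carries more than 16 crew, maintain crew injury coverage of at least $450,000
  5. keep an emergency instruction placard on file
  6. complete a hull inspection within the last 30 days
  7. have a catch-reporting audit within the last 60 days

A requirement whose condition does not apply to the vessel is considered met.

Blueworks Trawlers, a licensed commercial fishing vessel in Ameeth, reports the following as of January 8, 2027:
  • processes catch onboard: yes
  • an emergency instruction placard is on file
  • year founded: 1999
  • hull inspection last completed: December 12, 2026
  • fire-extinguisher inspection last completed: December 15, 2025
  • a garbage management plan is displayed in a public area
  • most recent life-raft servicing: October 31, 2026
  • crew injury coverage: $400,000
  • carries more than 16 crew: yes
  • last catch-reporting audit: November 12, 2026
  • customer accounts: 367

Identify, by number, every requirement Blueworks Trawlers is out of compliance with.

1, 4

1. condition 'processes catch onboard' holds; fire-extinguisher inspection 389 days ago vs limit 270 → not met
2. life-raft servicing 69 days ago vs limit 90 → met
3. garbage management plan present → met
4. condition 'carries more than 16 crew' holds; crew injury coverage $400,000 < $450,000 → not met
5. emergency instruction placard present → met
6. hull inspection 27 days ago vs limit 30 → met
7. catch-reporting audit 57 days ago vs limit 60 → met
Not met: 1, 4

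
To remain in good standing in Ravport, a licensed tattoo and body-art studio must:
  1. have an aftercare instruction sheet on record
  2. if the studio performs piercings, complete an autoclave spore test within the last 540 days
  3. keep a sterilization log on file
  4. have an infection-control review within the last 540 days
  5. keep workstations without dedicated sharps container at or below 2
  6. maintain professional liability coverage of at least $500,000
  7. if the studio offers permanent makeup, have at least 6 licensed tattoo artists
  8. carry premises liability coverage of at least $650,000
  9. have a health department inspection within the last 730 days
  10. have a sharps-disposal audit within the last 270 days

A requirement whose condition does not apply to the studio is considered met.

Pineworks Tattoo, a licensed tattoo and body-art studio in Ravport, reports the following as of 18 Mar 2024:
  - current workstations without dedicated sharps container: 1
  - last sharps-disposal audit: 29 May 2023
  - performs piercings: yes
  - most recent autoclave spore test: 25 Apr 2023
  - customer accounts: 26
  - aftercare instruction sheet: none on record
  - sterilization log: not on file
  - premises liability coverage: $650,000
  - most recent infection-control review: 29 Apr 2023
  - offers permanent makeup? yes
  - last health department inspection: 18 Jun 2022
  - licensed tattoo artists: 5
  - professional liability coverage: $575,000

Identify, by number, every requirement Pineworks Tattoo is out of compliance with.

1, 3, 7, 10

1. aftercare instruction sheet absent → not met
2. condition 'performs piercings' holds; autoclave spore test 328 days ago vs limit 540 → met
3. sterilization log absent → not met
4. infection-control review 324 days ago vs limit 540 → met
5. workstations without dedicated sharps container 1 ≤ 2 → met
6. professional liability coverage $575,000 ≥ $500,000 → met
7. condition 'offers permanent makeup' holds; licensed tattoo artists 5 < 6 → not met
8. premises liability coverage $650,000 ≥ $650,000 → met
9. health department inspection 639 days ago vs limit 730 → met
10. sharps-disposal audit 294 days ago vs limit 270 → not met
Not met: 1, 3, 7, 10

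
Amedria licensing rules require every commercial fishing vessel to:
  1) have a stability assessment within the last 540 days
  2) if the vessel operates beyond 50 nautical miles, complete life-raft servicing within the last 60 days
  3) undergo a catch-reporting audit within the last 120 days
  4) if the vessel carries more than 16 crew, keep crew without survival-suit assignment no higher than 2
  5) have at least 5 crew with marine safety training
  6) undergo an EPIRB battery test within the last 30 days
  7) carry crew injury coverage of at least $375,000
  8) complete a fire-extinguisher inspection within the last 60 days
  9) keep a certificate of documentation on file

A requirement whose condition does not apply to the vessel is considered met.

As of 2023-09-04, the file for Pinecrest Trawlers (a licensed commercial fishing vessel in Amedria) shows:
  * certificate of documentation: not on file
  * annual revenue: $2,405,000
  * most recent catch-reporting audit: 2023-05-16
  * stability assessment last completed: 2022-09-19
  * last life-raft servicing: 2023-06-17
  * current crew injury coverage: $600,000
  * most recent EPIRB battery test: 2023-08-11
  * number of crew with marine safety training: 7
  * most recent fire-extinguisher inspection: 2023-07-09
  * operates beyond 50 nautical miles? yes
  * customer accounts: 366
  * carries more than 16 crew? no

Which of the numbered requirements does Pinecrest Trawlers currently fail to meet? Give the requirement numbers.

2, 9

1. stability assessment 350 days ago vs limit 540 → met
2. condition 'operates beyond 50 nautical miles' holds; life-raft servicing 79 days ago vs limit 60 → not met
3. catch-reporting audit 111 days ago vs limit 120 → met
4. condition 'carries more than 16 crew' does not hold → requirement n/a → met
5. crew with marine safety training 7 ≥ 5 → met
6. EPIRB battery test 24 days ago vs limit 30 → met
7. crew injury coverage $600,000 ≥ $375,000 → met
8. fire-extinguisher inspection 57 days ago vs limit 60 → met
9. certificate of documentation absent → not met
Not met: 2, 9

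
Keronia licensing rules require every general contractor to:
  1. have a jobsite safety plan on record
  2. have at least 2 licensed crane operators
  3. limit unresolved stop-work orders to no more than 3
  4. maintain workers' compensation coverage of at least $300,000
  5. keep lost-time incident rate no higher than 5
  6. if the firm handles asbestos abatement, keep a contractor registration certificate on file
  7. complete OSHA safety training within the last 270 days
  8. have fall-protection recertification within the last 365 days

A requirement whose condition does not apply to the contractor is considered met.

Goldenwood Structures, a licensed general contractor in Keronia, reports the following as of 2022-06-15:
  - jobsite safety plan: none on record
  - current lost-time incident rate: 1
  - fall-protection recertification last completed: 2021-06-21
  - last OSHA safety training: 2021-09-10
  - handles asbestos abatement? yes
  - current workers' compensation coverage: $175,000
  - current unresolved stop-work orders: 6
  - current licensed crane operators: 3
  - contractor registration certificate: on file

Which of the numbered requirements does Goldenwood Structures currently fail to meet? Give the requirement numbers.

1, 3, 4, 7

1. jobsite safety plan absent → not met
2. licensed crane operators 3 ≥ 2 → met
3. unresolved stop-work orders 6 > 3 → not met
4. workers' compensation coverage $175,000 < $300,000 → not met
5. lost-time incident rate 1 ≤ 5 → met
6. condition 'handles asbestos abatement' holds; contractor registration certificate present → met
7. OSHA safety training 278 days ago vs limit 270 → not met
8. fall-protection recertification 359 days ago vs limit 365 → met
Not met: 1, 3, 4, 7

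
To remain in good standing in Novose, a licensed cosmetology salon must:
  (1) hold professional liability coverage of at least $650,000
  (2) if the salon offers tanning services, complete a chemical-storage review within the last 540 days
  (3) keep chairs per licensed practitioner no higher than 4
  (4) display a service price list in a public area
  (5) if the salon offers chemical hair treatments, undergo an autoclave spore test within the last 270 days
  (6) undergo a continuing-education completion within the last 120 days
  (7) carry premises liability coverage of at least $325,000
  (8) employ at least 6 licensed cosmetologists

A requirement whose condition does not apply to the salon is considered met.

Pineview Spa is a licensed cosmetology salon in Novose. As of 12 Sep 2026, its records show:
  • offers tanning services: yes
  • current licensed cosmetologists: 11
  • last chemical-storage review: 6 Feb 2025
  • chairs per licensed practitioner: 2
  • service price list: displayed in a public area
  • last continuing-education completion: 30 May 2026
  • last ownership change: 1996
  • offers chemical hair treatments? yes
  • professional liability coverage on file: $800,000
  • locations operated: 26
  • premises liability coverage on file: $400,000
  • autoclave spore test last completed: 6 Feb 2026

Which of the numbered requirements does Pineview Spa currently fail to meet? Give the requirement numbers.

1. professional liability coverage $800,000 ≥ $650,000 → met
2. condition 'offers tanning services' holds; chemical-storage review 583 days ago vs limit 540 → not met
3. chairs per licensed practitioner 2 ≤ 4 → met
4. service price list present → met
5. condition 'offers chemical hair treatments' holds; autoclave spore test 218 days ago vs limit 270 → met
6. continuing-education completion 105 days ago vs limit 120 → met
7. premises liability coverage $400,000 ≥ $325,000 → met
8. licensed cosmetologists 11 ≥ 6 → met
Not met: 2

2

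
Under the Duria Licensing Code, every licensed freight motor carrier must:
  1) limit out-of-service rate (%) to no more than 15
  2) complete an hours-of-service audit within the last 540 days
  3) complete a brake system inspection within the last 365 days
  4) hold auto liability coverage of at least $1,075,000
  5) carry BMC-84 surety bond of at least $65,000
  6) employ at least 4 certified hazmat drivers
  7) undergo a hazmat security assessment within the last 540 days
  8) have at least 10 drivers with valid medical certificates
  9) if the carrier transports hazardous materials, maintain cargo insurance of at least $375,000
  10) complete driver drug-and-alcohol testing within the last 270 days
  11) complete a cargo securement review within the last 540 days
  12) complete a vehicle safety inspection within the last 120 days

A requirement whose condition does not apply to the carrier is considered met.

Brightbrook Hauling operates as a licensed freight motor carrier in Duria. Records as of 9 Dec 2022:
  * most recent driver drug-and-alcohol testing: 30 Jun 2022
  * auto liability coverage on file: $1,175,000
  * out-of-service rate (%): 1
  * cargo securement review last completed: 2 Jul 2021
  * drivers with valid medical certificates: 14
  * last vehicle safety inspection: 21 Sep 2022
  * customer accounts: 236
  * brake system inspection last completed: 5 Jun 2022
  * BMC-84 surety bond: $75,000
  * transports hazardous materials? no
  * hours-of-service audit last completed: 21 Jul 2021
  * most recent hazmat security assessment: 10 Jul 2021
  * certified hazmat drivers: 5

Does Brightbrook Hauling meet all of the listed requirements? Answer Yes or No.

Yes

1. out-of-service rate (%) 1 ≤ 15 → met
2. hours-of-service audit 506 days ago vs limit 540 → met
3. brake system inspection 187 days ago vs limit 365 → met
4. auto liability coverage $1,175,000 ≥ $1,075,000 → met
5. BMC-84 surety bond $75,000 ≥ $65,000 → met
6. certified hazmat drivers 5 ≥ 4 → met
7. hazmat security assessment 517 days ago vs limit 540 → met
8. drivers with valid medical certificates 14 ≥ 10 → met
9. condition 'transports hazardous materials' does not hold → requirement n/a → met
10. driver drug-and-alcohol testing 162 days ago vs limit 270 → met
11. cargo securement review 525 days ago vs limit 540 → met
12. vehicle safety inspection 79 days ago vs limit 120 → met
All met.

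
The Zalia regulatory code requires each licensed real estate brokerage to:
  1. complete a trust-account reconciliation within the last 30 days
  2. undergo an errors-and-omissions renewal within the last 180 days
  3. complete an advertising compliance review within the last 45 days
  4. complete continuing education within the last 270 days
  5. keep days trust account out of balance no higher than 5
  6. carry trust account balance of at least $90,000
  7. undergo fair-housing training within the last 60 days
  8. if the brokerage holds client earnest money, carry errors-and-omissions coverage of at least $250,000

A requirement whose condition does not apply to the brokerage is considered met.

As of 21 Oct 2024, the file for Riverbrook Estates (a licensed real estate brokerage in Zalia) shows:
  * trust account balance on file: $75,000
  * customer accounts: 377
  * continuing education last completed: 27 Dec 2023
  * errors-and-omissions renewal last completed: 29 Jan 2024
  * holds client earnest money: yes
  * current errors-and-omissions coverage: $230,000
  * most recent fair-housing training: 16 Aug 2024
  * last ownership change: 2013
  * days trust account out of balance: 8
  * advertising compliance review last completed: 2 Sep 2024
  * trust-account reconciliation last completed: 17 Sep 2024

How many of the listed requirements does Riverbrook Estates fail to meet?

8

1. trust-account reconciliation 34 days ago vs limit 30 → not met
2. errors-and-omissions renewal 266 days ago vs limit 180 → not met
3. advertising compliance review 49 days ago vs limit 45 → not met
4. continuing education 299 days ago vs limit 270 → not met
5. days trust account out of balance 8 > 5 → not met
6. trust account balance $75,000 < $90,000 → not met
7. fair-housing training 66 days ago vs limit 60 → not met
8. condition 'holds client earnest money' holds; errors-and-omissions coverage $230,000 < $250,000 → not met
Not met: 8 of 8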